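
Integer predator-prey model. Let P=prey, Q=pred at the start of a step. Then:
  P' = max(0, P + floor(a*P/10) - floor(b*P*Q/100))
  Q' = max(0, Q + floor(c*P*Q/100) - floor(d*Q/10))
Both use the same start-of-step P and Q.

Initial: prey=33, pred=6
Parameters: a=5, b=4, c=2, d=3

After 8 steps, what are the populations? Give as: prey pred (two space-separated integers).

Answer: 0 19

Derivation:
Step 1: prey: 33+16-7=42; pred: 6+3-1=8
Step 2: prey: 42+21-13=50; pred: 8+6-2=12
Step 3: prey: 50+25-24=51; pred: 12+12-3=21
Step 4: prey: 51+25-42=34; pred: 21+21-6=36
Step 5: prey: 34+17-48=3; pred: 36+24-10=50
Step 6: prey: 3+1-6=0; pred: 50+3-15=38
Step 7: prey: 0+0-0=0; pred: 38+0-11=27
Step 8: prey: 0+0-0=0; pred: 27+0-8=19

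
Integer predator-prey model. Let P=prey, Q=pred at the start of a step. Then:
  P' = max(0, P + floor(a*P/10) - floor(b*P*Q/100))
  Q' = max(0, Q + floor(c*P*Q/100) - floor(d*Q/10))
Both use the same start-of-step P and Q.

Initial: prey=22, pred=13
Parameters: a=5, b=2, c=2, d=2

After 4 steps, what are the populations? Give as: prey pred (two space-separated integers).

Step 1: prey: 22+11-5=28; pred: 13+5-2=16
Step 2: prey: 28+14-8=34; pred: 16+8-3=21
Step 3: prey: 34+17-14=37; pred: 21+14-4=31
Step 4: prey: 37+18-22=33; pred: 31+22-6=47

Answer: 33 47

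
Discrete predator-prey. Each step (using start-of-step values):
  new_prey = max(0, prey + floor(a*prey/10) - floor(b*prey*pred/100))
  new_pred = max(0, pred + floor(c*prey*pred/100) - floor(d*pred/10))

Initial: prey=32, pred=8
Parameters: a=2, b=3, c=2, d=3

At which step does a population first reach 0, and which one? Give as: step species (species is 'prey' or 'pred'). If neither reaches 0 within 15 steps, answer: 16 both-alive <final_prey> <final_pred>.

Step 1: prey: 32+6-7=31; pred: 8+5-2=11
Step 2: prey: 31+6-10=27; pred: 11+6-3=14
Step 3: prey: 27+5-11=21; pred: 14+7-4=17
Step 4: prey: 21+4-10=15; pred: 17+7-5=19
Step 5: prey: 15+3-8=10; pred: 19+5-5=19
Step 6: prey: 10+2-5=7; pred: 19+3-5=17
Step 7: prey: 7+1-3=5; pred: 17+2-5=14
Step 8: prey: 5+1-2=4; pred: 14+1-4=11
Step 9: prey: 4+0-1=3; pred: 11+0-3=8
Step 10: prey: 3+0-0=3; pred: 8+0-2=6
Step 11: prey: 3+0-0=3; pred: 6+0-1=5
Step 12: prey: 3+0-0=3; pred: 5+0-1=4
Step 13: prey: 3+0-0=3; pred: 4+0-1=3
Step 14: prey: 3+0-0=3; pred: 3+0-0=3
Steps 15-15: state stable at prey=3, pred=3 (no change)
No extinction within 15 steps

Answer: 16 both-alive 3 3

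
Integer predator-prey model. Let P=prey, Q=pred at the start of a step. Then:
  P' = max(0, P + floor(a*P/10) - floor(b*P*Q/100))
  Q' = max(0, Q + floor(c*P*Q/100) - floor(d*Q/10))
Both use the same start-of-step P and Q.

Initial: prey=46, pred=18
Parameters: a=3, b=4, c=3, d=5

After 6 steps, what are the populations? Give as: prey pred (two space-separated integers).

Answer: 0 3

Derivation:
Step 1: prey: 46+13-33=26; pred: 18+24-9=33
Step 2: prey: 26+7-34=0; pred: 33+25-16=42
Step 3: prey: 0+0-0=0; pred: 42+0-21=21
Step 4: prey: 0+0-0=0; pred: 21+0-10=11
Step 5: prey: 0+0-0=0; pred: 11+0-5=6
Step 6: prey: 0+0-0=0; pred: 6+0-3=3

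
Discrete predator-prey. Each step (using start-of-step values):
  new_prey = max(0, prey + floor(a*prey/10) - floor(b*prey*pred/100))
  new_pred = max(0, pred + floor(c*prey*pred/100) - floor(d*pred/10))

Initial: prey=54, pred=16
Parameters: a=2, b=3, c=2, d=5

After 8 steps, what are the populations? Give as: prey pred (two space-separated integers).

Answer: 1 1

Derivation:
Step 1: prey: 54+10-25=39; pred: 16+17-8=25
Step 2: prey: 39+7-29=17; pred: 25+19-12=32
Step 3: prey: 17+3-16=4; pred: 32+10-16=26
Step 4: prey: 4+0-3=1; pred: 26+2-13=15
Step 5: prey: 1+0-0=1; pred: 15+0-7=8
Step 6: prey: 1+0-0=1; pred: 8+0-4=4
Step 7: prey: 1+0-0=1; pred: 4+0-2=2
Step 8: prey: 1+0-0=1; pred: 2+0-1=1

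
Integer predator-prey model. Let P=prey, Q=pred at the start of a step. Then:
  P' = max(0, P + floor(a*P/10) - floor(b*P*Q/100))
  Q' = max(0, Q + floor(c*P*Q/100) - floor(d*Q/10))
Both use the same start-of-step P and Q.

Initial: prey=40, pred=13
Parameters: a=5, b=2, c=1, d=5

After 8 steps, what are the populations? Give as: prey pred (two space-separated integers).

Answer: 13 86

Derivation:
Step 1: prey: 40+20-10=50; pred: 13+5-6=12
Step 2: prey: 50+25-12=63; pred: 12+6-6=12
Step 3: prey: 63+31-15=79; pred: 12+7-6=13
Step 4: prey: 79+39-20=98; pred: 13+10-6=17
Step 5: prey: 98+49-33=114; pred: 17+16-8=25
Step 6: prey: 114+57-57=114; pred: 25+28-12=41
Step 7: prey: 114+57-93=78; pred: 41+46-20=67
Step 8: prey: 78+39-104=13; pred: 67+52-33=86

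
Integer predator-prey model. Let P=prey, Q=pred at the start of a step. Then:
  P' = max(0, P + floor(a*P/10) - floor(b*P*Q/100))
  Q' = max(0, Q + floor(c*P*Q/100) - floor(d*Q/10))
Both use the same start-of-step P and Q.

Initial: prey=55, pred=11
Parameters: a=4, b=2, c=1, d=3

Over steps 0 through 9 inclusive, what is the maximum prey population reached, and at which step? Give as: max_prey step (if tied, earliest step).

Step 1: prey: 55+22-12=65; pred: 11+6-3=14
Step 2: prey: 65+26-18=73; pred: 14+9-4=19
Step 3: prey: 73+29-27=75; pred: 19+13-5=27
Step 4: prey: 75+30-40=65; pred: 27+20-8=39
Step 5: prey: 65+26-50=41; pred: 39+25-11=53
Step 6: prey: 41+16-43=14; pred: 53+21-15=59
Step 7: prey: 14+5-16=3; pred: 59+8-17=50
Step 8: prey: 3+1-3=1; pred: 50+1-15=36
Step 9: prey: 1+0-0=1; pred: 36+0-10=26
Max prey = 75 at step 3

Answer: 75 3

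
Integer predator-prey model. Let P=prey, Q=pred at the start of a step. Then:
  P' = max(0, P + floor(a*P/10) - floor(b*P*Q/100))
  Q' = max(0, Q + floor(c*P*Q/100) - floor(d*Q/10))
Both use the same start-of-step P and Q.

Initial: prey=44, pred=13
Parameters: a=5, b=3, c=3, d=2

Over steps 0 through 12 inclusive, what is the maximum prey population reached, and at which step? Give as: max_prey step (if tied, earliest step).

Answer: 49 1

Derivation:
Step 1: prey: 44+22-17=49; pred: 13+17-2=28
Step 2: prey: 49+24-41=32; pred: 28+41-5=64
Step 3: prey: 32+16-61=0; pred: 64+61-12=113
Step 4: prey: 0+0-0=0; pred: 113+0-22=91
Step 5: prey: 0+0-0=0; pred: 91+0-18=73
Step 6: prey: 0+0-0=0; pred: 73+0-14=59
Step 7: prey: 0+0-0=0; pred: 59+0-11=48
Step 8: prey: 0+0-0=0; pred: 48+0-9=39
Step 9: prey: 0+0-0=0; pred: 39+0-7=32
Step 10: prey: 0+0-0=0; pred: 32+0-6=26
Step 11: prey: 0+0-0=0; pred: 26+0-5=21
Step 12: prey: 0+0-0=0; pred: 21+0-4=17
Max prey = 49 at step 1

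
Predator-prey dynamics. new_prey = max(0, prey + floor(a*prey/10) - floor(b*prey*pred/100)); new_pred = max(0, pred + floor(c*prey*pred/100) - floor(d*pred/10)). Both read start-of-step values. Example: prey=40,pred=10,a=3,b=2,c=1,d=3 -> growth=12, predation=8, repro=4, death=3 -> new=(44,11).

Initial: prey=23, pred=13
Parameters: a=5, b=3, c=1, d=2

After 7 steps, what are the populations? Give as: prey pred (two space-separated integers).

Answer: 26 24

Derivation:
Step 1: prey: 23+11-8=26; pred: 13+2-2=13
Step 2: prey: 26+13-10=29; pred: 13+3-2=14
Step 3: prey: 29+14-12=31; pred: 14+4-2=16
Step 4: prey: 31+15-14=32; pred: 16+4-3=17
Step 5: prey: 32+16-16=32; pred: 17+5-3=19
Step 6: prey: 32+16-18=30; pred: 19+6-3=22
Step 7: prey: 30+15-19=26; pred: 22+6-4=24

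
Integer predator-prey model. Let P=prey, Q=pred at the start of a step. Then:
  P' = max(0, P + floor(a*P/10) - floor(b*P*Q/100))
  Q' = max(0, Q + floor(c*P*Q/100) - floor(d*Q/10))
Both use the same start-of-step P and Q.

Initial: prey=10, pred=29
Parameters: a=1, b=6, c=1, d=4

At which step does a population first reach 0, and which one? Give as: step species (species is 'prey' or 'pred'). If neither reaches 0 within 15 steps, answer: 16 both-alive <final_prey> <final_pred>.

Step 1: prey: 10+1-17=0; pred: 29+2-11=20
First extinction: prey at step 1

Answer: 1 prey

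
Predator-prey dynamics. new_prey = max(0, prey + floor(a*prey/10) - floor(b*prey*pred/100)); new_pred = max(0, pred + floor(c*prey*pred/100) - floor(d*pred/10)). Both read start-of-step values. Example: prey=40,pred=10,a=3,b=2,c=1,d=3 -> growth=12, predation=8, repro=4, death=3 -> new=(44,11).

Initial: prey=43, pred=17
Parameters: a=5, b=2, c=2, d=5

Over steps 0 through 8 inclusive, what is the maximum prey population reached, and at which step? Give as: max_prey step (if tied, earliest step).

Answer: 52 2

Derivation:
Step 1: prey: 43+21-14=50; pred: 17+14-8=23
Step 2: prey: 50+25-23=52; pred: 23+23-11=35
Step 3: prey: 52+26-36=42; pred: 35+36-17=54
Step 4: prey: 42+21-45=18; pred: 54+45-27=72
Step 5: prey: 18+9-25=2; pred: 72+25-36=61
Step 6: prey: 2+1-2=1; pred: 61+2-30=33
Step 7: prey: 1+0-0=1; pred: 33+0-16=17
Step 8: prey: 1+0-0=1; pred: 17+0-8=9
Max prey = 52 at step 2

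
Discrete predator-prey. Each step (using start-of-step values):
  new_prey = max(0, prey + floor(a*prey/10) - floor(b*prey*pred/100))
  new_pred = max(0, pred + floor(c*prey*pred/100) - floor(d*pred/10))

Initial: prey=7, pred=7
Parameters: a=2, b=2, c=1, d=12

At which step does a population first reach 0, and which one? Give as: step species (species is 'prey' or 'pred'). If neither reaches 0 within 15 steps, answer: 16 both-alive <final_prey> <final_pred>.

Step 1: prey: 7+1-0=8; pred: 7+0-8=0
First extinction: pred at step 1

Answer: 1 pred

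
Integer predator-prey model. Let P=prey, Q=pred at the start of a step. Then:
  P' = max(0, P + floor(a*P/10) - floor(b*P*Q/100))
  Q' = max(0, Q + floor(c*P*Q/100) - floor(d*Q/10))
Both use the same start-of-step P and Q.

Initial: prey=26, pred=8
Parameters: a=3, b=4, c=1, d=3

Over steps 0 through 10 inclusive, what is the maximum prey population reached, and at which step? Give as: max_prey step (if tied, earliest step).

Step 1: prey: 26+7-8=25; pred: 8+2-2=8
Step 2: prey: 25+7-8=24; pred: 8+2-2=8
Step 3: prey: 24+7-7=24; pred: 8+1-2=7
Step 4: prey: 24+7-6=25; pred: 7+1-2=6
Step 5: prey: 25+7-6=26; pred: 6+1-1=6
Step 6: prey: 26+7-6=27; pred: 6+1-1=6
Step 7: prey: 27+8-6=29; pred: 6+1-1=6
Step 8: prey: 29+8-6=31; pred: 6+1-1=6
Step 9: prey: 31+9-7=33; pred: 6+1-1=6
Step 10: prey: 33+9-7=35; pred: 6+1-1=6
Max prey = 35 at step 10

Answer: 35 10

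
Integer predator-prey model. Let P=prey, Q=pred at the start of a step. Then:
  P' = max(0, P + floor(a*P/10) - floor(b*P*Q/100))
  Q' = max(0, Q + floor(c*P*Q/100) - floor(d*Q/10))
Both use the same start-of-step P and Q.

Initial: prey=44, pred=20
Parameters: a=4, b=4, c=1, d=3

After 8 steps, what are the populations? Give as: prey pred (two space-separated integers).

Step 1: prey: 44+17-35=26; pred: 20+8-6=22
Step 2: prey: 26+10-22=14; pred: 22+5-6=21
Step 3: prey: 14+5-11=8; pred: 21+2-6=17
Step 4: prey: 8+3-5=6; pred: 17+1-5=13
Step 5: prey: 6+2-3=5; pred: 13+0-3=10
Step 6: prey: 5+2-2=5; pred: 10+0-3=7
Step 7: prey: 5+2-1=6; pred: 7+0-2=5
Step 8: prey: 6+2-1=7; pred: 5+0-1=4

Answer: 7 4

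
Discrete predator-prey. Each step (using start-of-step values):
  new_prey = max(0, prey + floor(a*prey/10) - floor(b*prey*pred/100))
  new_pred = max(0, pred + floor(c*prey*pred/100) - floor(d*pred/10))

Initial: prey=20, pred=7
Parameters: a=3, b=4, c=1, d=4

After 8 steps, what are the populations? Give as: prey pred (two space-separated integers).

Answer: 60 2

Derivation:
Step 1: prey: 20+6-5=21; pred: 7+1-2=6
Step 2: prey: 21+6-5=22; pred: 6+1-2=5
Step 3: prey: 22+6-4=24; pred: 5+1-2=4
Step 4: prey: 24+7-3=28; pred: 4+0-1=3
Step 5: prey: 28+8-3=33; pred: 3+0-1=2
Step 6: prey: 33+9-2=40; pred: 2+0-0=2
Step 7: prey: 40+12-3=49; pred: 2+0-0=2
Step 8: prey: 49+14-3=60; pred: 2+0-0=2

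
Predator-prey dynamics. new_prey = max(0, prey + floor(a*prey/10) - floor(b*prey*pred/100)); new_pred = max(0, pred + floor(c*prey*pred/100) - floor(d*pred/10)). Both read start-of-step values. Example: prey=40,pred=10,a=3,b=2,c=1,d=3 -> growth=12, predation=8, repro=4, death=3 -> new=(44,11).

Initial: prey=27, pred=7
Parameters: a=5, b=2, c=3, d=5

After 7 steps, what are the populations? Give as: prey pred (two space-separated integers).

Answer: 0 68

Derivation:
Step 1: prey: 27+13-3=37; pred: 7+5-3=9
Step 2: prey: 37+18-6=49; pred: 9+9-4=14
Step 3: prey: 49+24-13=60; pred: 14+20-7=27
Step 4: prey: 60+30-32=58; pred: 27+48-13=62
Step 5: prey: 58+29-71=16; pred: 62+107-31=138
Step 6: prey: 16+8-44=0; pred: 138+66-69=135
Step 7: prey: 0+0-0=0; pred: 135+0-67=68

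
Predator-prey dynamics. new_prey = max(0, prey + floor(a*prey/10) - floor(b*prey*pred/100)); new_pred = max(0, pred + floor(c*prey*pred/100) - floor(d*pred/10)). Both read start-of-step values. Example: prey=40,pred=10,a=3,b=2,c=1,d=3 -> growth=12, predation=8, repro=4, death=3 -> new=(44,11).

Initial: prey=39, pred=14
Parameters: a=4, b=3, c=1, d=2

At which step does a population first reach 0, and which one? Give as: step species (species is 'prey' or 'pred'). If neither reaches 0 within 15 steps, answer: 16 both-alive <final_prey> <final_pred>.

Step 1: prey: 39+15-16=38; pred: 14+5-2=17
Step 2: prey: 38+15-19=34; pred: 17+6-3=20
Step 3: prey: 34+13-20=27; pred: 20+6-4=22
Step 4: prey: 27+10-17=20; pred: 22+5-4=23
Step 5: prey: 20+8-13=15; pred: 23+4-4=23
Step 6: prey: 15+6-10=11; pred: 23+3-4=22
Step 7: prey: 11+4-7=8; pred: 22+2-4=20
Step 8: prey: 8+3-4=7; pred: 20+1-4=17
Step 9: prey: 7+2-3=6; pred: 17+1-3=15
Step 10: prey: 6+2-2=6; pred: 15+0-3=12
Step 11: prey: 6+2-2=6; pred: 12+0-2=10
Step 12: prey: 6+2-1=7; pred: 10+0-2=8
Step 13: prey: 7+2-1=8; pred: 8+0-1=7
Step 14: prey: 8+3-1=10; pred: 7+0-1=6
Step 15: prey: 10+4-1=13; pred: 6+0-1=5
No extinction within 15 steps

Answer: 16 both-alive 13 5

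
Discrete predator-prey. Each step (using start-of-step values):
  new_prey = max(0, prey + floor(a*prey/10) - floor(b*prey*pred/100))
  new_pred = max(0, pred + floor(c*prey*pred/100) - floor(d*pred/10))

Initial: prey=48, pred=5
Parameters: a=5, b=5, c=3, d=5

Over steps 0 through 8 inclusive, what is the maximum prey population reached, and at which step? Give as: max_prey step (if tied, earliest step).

Step 1: prey: 48+24-12=60; pred: 5+7-2=10
Step 2: prey: 60+30-30=60; pred: 10+18-5=23
Step 3: prey: 60+30-69=21; pred: 23+41-11=53
Step 4: prey: 21+10-55=0; pred: 53+33-26=60
Step 5: prey: 0+0-0=0; pred: 60+0-30=30
Step 6: prey: 0+0-0=0; pred: 30+0-15=15
Step 7: prey: 0+0-0=0; pred: 15+0-7=8
Step 8: prey: 0+0-0=0; pred: 8+0-4=4
Max prey = 60 at step 1

Answer: 60 1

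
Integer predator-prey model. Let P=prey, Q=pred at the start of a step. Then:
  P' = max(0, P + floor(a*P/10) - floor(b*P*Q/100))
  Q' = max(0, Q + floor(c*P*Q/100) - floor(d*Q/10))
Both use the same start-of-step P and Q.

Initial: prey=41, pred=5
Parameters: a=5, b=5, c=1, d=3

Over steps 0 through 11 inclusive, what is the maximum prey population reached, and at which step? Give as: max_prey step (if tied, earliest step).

Step 1: prey: 41+20-10=51; pred: 5+2-1=6
Step 2: prey: 51+25-15=61; pred: 6+3-1=8
Step 3: prey: 61+30-24=67; pred: 8+4-2=10
Step 4: prey: 67+33-33=67; pred: 10+6-3=13
Step 5: prey: 67+33-43=57; pred: 13+8-3=18
Step 6: prey: 57+28-51=34; pred: 18+10-5=23
Step 7: prey: 34+17-39=12; pred: 23+7-6=24
Step 8: prey: 12+6-14=4; pred: 24+2-7=19
Step 9: prey: 4+2-3=3; pred: 19+0-5=14
Step 10: prey: 3+1-2=2; pred: 14+0-4=10
Step 11: prey: 2+1-1=2; pred: 10+0-3=7
Max prey = 67 at step 3

Answer: 67 3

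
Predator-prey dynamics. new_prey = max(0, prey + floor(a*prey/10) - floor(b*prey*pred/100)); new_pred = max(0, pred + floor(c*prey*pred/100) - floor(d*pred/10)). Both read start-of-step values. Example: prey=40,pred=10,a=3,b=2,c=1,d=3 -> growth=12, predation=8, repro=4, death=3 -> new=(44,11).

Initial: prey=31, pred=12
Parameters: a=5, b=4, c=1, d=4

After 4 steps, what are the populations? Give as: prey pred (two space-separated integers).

Step 1: prey: 31+15-14=32; pred: 12+3-4=11
Step 2: prey: 32+16-14=34; pred: 11+3-4=10
Step 3: prey: 34+17-13=38; pred: 10+3-4=9
Step 4: prey: 38+19-13=44; pred: 9+3-3=9

Answer: 44 9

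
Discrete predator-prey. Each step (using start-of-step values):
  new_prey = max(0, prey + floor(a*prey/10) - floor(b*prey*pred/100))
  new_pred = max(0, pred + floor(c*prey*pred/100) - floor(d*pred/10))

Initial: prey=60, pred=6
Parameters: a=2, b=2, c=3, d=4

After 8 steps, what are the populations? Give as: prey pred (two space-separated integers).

Step 1: prey: 60+12-7=65; pred: 6+10-2=14
Step 2: prey: 65+13-18=60; pred: 14+27-5=36
Step 3: prey: 60+12-43=29; pred: 36+64-14=86
Step 4: prey: 29+5-49=0; pred: 86+74-34=126
Step 5: prey: 0+0-0=0; pred: 126+0-50=76
Step 6: prey: 0+0-0=0; pred: 76+0-30=46
Step 7: prey: 0+0-0=0; pred: 46+0-18=28
Step 8: prey: 0+0-0=0; pred: 28+0-11=17

Answer: 0 17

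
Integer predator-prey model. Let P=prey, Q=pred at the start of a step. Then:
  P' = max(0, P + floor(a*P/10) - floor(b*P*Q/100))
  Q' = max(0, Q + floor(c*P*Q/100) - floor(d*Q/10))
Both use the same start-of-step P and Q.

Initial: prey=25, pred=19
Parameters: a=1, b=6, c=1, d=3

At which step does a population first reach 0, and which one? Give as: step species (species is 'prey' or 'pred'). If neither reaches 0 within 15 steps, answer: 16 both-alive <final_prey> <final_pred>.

Step 1: prey: 25+2-28=0; pred: 19+4-5=18
First extinction: prey at step 1

Answer: 1 prey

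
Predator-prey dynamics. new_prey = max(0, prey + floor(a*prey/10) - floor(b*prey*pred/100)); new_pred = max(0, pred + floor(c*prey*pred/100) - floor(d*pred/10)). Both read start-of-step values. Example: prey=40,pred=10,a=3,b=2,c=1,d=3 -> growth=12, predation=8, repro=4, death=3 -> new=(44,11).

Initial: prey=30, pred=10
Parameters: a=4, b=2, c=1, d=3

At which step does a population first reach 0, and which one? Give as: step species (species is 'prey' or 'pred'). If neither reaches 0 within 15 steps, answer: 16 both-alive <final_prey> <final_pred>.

Step 1: prey: 30+12-6=36; pred: 10+3-3=10
Step 2: prey: 36+14-7=43; pred: 10+3-3=10
Step 3: prey: 43+17-8=52; pred: 10+4-3=11
Step 4: prey: 52+20-11=61; pred: 11+5-3=13
Step 5: prey: 61+24-15=70; pred: 13+7-3=17
Step 6: prey: 70+28-23=75; pred: 17+11-5=23
Step 7: prey: 75+30-34=71; pred: 23+17-6=34
Step 8: prey: 71+28-48=51; pred: 34+24-10=48
Step 9: prey: 51+20-48=23; pred: 48+24-14=58
Step 10: prey: 23+9-26=6; pred: 58+13-17=54
Step 11: prey: 6+2-6=2; pred: 54+3-16=41
Step 12: prey: 2+0-1=1; pred: 41+0-12=29
Step 13: prey: 1+0-0=1; pred: 29+0-8=21
Step 14: prey: 1+0-0=1; pred: 21+0-6=15
Step 15: prey: 1+0-0=1; pred: 15+0-4=11
No extinction within 15 steps

Answer: 16 both-alive 1 11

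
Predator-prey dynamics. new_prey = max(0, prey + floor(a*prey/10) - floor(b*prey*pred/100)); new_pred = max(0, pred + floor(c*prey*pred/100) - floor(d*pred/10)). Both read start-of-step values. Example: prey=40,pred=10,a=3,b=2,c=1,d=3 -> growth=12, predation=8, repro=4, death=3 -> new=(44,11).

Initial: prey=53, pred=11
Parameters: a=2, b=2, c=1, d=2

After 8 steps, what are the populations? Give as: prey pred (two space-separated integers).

Answer: 4 23

Derivation:
Step 1: prey: 53+10-11=52; pred: 11+5-2=14
Step 2: prey: 52+10-14=48; pred: 14+7-2=19
Step 3: prey: 48+9-18=39; pred: 19+9-3=25
Step 4: prey: 39+7-19=27; pred: 25+9-5=29
Step 5: prey: 27+5-15=17; pred: 29+7-5=31
Step 6: prey: 17+3-10=10; pred: 31+5-6=30
Step 7: prey: 10+2-6=6; pred: 30+3-6=27
Step 8: prey: 6+1-3=4; pred: 27+1-5=23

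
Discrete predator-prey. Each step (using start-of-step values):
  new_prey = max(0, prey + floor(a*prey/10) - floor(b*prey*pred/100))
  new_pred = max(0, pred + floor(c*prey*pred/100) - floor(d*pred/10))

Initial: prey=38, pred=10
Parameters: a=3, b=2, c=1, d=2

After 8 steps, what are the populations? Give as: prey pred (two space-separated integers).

Step 1: prey: 38+11-7=42; pred: 10+3-2=11
Step 2: prey: 42+12-9=45; pred: 11+4-2=13
Step 3: prey: 45+13-11=47; pred: 13+5-2=16
Step 4: prey: 47+14-15=46; pred: 16+7-3=20
Step 5: prey: 46+13-18=41; pred: 20+9-4=25
Step 6: prey: 41+12-20=33; pred: 25+10-5=30
Step 7: prey: 33+9-19=23; pred: 30+9-6=33
Step 8: prey: 23+6-15=14; pred: 33+7-6=34

Answer: 14 34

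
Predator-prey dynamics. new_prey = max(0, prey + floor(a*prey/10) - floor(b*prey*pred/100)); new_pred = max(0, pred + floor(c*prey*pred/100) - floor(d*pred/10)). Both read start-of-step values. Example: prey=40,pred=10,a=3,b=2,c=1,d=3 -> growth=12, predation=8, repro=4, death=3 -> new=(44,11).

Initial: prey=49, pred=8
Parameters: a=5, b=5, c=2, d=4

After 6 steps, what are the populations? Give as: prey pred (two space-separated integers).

Answer: 0 12

Derivation:
Step 1: prey: 49+24-19=54; pred: 8+7-3=12
Step 2: prey: 54+27-32=49; pred: 12+12-4=20
Step 3: prey: 49+24-49=24; pred: 20+19-8=31
Step 4: prey: 24+12-37=0; pred: 31+14-12=33
Step 5: prey: 0+0-0=0; pred: 33+0-13=20
Step 6: prey: 0+0-0=0; pred: 20+0-8=12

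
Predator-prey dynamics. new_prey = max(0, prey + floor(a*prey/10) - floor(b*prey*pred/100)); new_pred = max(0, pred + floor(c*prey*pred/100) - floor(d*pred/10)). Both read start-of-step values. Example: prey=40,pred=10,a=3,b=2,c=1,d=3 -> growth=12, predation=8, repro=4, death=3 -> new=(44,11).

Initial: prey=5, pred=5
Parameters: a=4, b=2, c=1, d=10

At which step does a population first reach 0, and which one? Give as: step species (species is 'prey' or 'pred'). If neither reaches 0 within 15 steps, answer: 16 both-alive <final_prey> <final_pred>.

Answer: 1 pred

Derivation:
Step 1: prey: 5+2-0=7; pred: 5+0-5=0
First extinction: pred at step 1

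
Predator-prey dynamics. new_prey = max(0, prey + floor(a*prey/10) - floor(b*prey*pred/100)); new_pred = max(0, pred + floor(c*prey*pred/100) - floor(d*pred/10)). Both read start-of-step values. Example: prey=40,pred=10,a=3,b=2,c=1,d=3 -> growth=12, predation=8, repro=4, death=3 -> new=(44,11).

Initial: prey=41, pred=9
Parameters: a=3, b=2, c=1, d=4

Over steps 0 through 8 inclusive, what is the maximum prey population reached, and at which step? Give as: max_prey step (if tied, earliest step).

Step 1: prey: 41+12-7=46; pred: 9+3-3=9
Step 2: prey: 46+13-8=51; pred: 9+4-3=10
Step 3: prey: 51+15-10=56; pred: 10+5-4=11
Step 4: prey: 56+16-12=60; pred: 11+6-4=13
Step 5: prey: 60+18-15=63; pred: 13+7-5=15
Step 6: prey: 63+18-18=63; pred: 15+9-6=18
Step 7: prey: 63+18-22=59; pred: 18+11-7=22
Step 8: prey: 59+17-25=51; pred: 22+12-8=26
Max prey = 63 at step 5

Answer: 63 5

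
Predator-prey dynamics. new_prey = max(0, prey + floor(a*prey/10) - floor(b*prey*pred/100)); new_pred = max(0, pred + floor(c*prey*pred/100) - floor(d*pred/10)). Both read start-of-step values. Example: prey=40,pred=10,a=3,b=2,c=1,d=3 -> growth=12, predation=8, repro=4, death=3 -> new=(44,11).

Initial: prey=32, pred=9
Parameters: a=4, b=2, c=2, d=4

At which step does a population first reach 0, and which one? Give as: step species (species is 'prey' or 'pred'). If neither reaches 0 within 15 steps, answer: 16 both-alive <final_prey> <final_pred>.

Answer: 7 prey

Derivation:
Step 1: prey: 32+12-5=39; pred: 9+5-3=11
Step 2: prey: 39+15-8=46; pred: 11+8-4=15
Step 3: prey: 46+18-13=51; pred: 15+13-6=22
Step 4: prey: 51+20-22=49; pred: 22+22-8=36
Step 5: prey: 49+19-35=33; pred: 36+35-14=57
Step 6: prey: 33+13-37=9; pred: 57+37-22=72
Step 7: prey: 9+3-12=0; pred: 72+12-28=56
First extinction: prey at step 7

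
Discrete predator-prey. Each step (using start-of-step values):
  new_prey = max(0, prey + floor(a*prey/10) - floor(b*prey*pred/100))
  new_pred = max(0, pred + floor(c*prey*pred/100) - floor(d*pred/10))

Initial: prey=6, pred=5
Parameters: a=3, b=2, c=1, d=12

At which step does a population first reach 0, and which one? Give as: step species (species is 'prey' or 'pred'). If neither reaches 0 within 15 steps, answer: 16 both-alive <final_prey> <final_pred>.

Step 1: prey: 6+1-0=7; pred: 5+0-6=0
First extinction: pred at step 1

Answer: 1 pred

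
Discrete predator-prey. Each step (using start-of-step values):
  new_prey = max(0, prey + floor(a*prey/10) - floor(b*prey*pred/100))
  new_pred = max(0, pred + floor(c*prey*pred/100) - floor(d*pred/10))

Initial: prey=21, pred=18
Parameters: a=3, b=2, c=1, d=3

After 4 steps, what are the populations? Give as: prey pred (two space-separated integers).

Answer: 21 12

Derivation:
Step 1: prey: 21+6-7=20; pred: 18+3-5=16
Step 2: prey: 20+6-6=20; pred: 16+3-4=15
Step 3: prey: 20+6-6=20; pred: 15+3-4=14
Step 4: prey: 20+6-5=21; pred: 14+2-4=12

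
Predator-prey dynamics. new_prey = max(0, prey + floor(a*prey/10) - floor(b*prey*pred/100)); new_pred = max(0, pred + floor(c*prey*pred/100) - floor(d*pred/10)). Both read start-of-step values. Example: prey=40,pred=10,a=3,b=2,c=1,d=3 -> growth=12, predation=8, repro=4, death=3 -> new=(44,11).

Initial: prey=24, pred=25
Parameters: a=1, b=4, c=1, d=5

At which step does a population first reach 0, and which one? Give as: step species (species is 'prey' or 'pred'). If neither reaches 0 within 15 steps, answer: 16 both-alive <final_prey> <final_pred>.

Step 1: prey: 24+2-24=2; pred: 25+6-12=19
Step 2: prey: 2+0-1=1; pred: 19+0-9=10
Step 3: prey: 1+0-0=1; pred: 10+0-5=5
Step 4: prey: 1+0-0=1; pred: 5+0-2=3
Step 5: prey: 1+0-0=1; pred: 3+0-1=2
Step 6: prey: 1+0-0=1; pred: 2+0-1=1
Step 7: prey: 1+0-0=1; pred: 1+0-0=1
Steps 8-15: state stable at prey=1, pred=1 (no change)
No extinction within 15 steps

Answer: 16 both-alive 1 1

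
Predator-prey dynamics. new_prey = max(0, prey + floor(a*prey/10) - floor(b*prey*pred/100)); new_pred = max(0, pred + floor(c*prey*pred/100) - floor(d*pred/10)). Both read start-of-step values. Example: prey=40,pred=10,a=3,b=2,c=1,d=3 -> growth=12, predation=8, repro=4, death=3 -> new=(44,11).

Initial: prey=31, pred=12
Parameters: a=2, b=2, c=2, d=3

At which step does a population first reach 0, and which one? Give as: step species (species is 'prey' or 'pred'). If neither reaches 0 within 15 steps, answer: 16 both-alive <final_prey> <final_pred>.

Step 1: prey: 31+6-7=30; pred: 12+7-3=16
Step 2: prey: 30+6-9=27; pred: 16+9-4=21
Step 3: prey: 27+5-11=21; pred: 21+11-6=26
Step 4: prey: 21+4-10=15; pred: 26+10-7=29
Step 5: prey: 15+3-8=10; pred: 29+8-8=29
Step 6: prey: 10+2-5=7; pred: 29+5-8=26
Step 7: prey: 7+1-3=5; pred: 26+3-7=22
Step 8: prey: 5+1-2=4; pred: 22+2-6=18
Step 9: prey: 4+0-1=3; pred: 18+1-5=14
Step 10: prey: 3+0-0=3; pred: 14+0-4=10
Step 11: prey: 3+0-0=3; pred: 10+0-3=7
Step 12: prey: 3+0-0=3; pred: 7+0-2=5
Step 13: prey: 3+0-0=3; pred: 5+0-1=4
Step 14: prey: 3+0-0=3; pred: 4+0-1=3
Step 15: prey: 3+0-0=3; pred: 3+0-0=3
No extinction within 15 steps

Answer: 16 both-alive 3 3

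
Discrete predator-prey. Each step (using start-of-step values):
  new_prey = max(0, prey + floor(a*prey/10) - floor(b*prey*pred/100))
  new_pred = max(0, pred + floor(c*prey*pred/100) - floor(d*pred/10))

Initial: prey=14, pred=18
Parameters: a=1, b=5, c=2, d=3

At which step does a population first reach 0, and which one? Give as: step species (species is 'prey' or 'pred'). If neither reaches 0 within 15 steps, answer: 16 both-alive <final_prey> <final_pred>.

Answer: 16 both-alive 1 3

Derivation:
Step 1: prey: 14+1-12=3; pred: 18+5-5=18
Step 2: prey: 3+0-2=1; pred: 18+1-5=14
Step 3: prey: 1+0-0=1; pred: 14+0-4=10
Step 4: prey: 1+0-0=1; pred: 10+0-3=7
Step 5: prey: 1+0-0=1; pred: 7+0-2=5
Step 6: prey: 1+0-0=1; pred: 5+0-1=4
Step 7: prey: 1+0-0=1; pred: 4+0-1=3
Step 8: prey: 1+0-0=1; pred: 3+0-0=3
Steps 9-15: state stable at prey=1, pred=3 (no change)
No extinction within 15 steps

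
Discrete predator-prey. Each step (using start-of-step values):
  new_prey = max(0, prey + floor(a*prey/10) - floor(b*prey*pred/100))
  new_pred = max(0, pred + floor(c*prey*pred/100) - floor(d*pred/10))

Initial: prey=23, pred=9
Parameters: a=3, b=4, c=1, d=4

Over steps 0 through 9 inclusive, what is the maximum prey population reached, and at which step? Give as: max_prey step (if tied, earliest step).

Answer: 60 9

Derivation:
Step 1: prey: 23+6-8=21; pred: 9+2-3=8
Step 2: prey: 21+6-6=21; pred: 8+1-3=6
Step 3: prey: 21+6-5=22; pred: 6+1-2=5
Step 4: prey: 22+6-4=24; pred: 5+1-2=4
Step 5: prey: 24+7-3=28; pred: 4+0-1=3
Step 6: prey: 28+8-3=33; pred: 3+0-1=2
Step 7: prey: 33+9-2=40; pred: 2+0-0=2
Step 8: prey: 40+12-3=49; pred: 2+0-0=2
Step 9: prey: 49+14-3=60; pred: 2+0-0=2
Max prey = 60 at step 9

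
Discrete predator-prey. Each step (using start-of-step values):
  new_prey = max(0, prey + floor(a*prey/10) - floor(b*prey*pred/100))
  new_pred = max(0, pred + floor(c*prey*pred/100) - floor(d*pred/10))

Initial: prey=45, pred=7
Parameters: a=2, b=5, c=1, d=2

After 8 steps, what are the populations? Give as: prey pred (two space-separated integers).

Answer: 3 7

Derivation:
Step 1: prey: 45+9-15=39; pred: 7+3-1=9
Step 2: prey: 39+7-17=29; pred: 9+3-1=11
Step 3: prey: 29+5-15=19; pred: 11+3-2=12
Step 4: prey: 19+3-11=11; pred: 12+2-2=12
Step 5: prey: 11+2-6=7; pred: 12+1-2=11
Step 6: prey: 7+1-3=5; pred: 11+0-2=9
Step 7: prey: 5+1-2=4; pred: 9+0-1=8
Step 8: prey: 4+0-1=3; pred: 8+0-1=7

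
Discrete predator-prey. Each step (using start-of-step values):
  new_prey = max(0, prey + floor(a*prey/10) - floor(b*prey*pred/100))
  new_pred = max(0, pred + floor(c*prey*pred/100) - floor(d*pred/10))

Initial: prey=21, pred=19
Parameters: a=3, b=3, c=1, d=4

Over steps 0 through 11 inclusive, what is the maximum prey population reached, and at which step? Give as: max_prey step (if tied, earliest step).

Answer: 52 11

Derivation:
Step 1: prey: 21+6-11=16; pred: 19+3-7=15
Step 2: prey: 16+4-7=13; pred: 15+2-6=11
Step 3: prey: 13+3-4=12; pred: 11+1-4=8
Step 4: prey: 12+3-2=13; pred: 8+0-3=5
Step 5: prey: 13+3-1=15; pred: 5+0-2=3
Step 6: prey: 15+4-1=18; pred: 3+0-1=2
Step 7: prey: 18+5-1=22; pred: 2+0-0=2
Step 8: prey: 22+6-1=27; pred: 2+0-0=2
Step 9: prey: 27+8-1=34; pred: 2+0-0=2
Step 10: prey: 34+10-2=42; pred: 2+0-0=2
Step 11: prey: 42+12-2=52; pred: 2+0-0=2
Max prey = 52 at step 11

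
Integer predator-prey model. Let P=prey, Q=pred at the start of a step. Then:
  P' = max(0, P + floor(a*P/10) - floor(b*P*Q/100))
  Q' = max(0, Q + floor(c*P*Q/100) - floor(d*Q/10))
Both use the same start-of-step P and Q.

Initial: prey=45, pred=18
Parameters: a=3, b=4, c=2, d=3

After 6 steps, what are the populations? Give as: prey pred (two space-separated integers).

Answer: 0 10

Derivation:
Step 1: prey: 45+13-32=26; pred: 18+16-5=29
Step 2: prey: 26+7-30=3; pred: 29+15-8=36
Step 3: prey: 3+0-4=0; pred: 36+2-10=28
Step 4: prey: 0+0-0=0; pred: 28+0-8=20
Step 5: prey: 0+0-0=0; pred: 20+0-6=14
Step 6: prey: 0+0-0=0; pred: 14+0-4=10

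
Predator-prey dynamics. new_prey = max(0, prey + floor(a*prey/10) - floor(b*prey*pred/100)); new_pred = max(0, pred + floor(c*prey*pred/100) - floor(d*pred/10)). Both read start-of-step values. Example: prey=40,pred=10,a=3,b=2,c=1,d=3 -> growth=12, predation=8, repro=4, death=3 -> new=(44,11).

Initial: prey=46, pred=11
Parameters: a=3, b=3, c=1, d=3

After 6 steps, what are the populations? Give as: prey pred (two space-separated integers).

Answer: 18 15

Derivation:
Step 1: prey: 46+13-15=44; pred: 11+5-3=13
Step 2: prey: 44+13-17=40; pred: 13+5-3=15
Step 3: prey: 40+12-18=34; pred: 15+6-4=17
Step 4: prey: 34+10-17=27; pred: 17+5-5=17
Step 5: prey: 27+8-13=22; pred: 17+4-5=16
Step 6: prey: 22+6-10=18; pred: 16+3-4=15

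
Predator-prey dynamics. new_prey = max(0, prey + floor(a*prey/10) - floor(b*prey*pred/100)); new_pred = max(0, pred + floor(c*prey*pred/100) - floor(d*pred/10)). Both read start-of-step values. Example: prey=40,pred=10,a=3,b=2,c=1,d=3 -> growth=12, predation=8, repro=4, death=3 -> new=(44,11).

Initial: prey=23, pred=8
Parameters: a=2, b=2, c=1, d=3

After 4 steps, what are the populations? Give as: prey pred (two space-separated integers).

Answer: 29 6

Derivation:
Step 1: prey: 23+4-3=24; pred: 8+1-2=7
Step 2: prey: 24+4-3=25; pred: 7+1-2=6
Step 3: prey: 25+5-3=27; pred: 6+1-1=6
Step 4: prey: 27+5-3=29; pred: 6+1-1=6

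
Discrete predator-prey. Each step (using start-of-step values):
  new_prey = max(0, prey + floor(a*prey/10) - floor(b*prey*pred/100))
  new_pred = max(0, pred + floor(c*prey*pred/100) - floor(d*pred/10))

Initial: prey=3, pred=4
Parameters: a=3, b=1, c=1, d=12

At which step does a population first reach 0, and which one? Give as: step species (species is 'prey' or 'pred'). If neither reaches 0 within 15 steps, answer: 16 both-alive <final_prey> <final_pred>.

Step 1: prey: 3+0-0=3; pred: 4+0-4=0
First extinction: pred at step 1

Answer: 1 pred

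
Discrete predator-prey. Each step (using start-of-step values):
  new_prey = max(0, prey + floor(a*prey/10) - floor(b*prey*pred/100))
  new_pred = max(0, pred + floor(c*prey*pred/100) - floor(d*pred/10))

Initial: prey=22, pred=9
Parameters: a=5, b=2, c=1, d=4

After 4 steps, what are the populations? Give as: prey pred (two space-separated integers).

Answer: 77 8

Derivation:
Step 1: prey: 22+11-3=30; pred: 9+1-3=7
Step 2: prey: 30+15-4=41; pred: 7+2-2=7
Step 3: prey: 41+20-5=56; pred: 7+2-2=7
Step 4: prey: 56+28-7=77; pred: 7+3-2=8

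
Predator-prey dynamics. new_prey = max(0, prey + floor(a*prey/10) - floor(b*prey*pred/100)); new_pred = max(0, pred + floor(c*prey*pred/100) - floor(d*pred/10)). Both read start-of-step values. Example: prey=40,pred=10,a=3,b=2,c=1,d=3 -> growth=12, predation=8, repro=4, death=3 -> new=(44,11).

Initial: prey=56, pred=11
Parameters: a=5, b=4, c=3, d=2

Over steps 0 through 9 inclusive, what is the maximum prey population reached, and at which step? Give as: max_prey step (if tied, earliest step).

Step 1: prey: 56+28-24=60; pred: 11+18-2=27
Step 2: prey: 60+30-64=26; pred: 27+48-5=70
Step 3: prey: 26+13-72=0; pred: 70+54-14=110
Step 4: prey: 0+0-0=0; pred: 110+0-22=88
Step 5: prey: 0+0-0=0; pred: 88+0-17=71
Step 6: prey: 0+0-0=0; pred: 71+0-14=57
Step 7: prey: 0+0-0=0; pred: 57+0-11=46
Step 8: prey: 0+0-0=0; pred: 46+0-9=37
Step 9: prey: 0+0-0=0; pred: 37+0-7=30
Max prey = 60 at step 1

Answer: 60 1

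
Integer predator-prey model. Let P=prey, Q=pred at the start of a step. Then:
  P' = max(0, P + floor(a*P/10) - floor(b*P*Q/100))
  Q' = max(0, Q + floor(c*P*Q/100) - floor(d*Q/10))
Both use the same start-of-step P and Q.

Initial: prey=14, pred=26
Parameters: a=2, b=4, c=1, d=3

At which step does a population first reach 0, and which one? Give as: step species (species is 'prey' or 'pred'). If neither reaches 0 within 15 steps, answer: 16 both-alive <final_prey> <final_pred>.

Answer: 16 both-alive 1 3

Derivation:
Step 1: prey: 14+2-14=2; pred: 26+3-7=22
Step 2: prey: 2+0-1=1; pred: 22+0-6=16
Step 3: prey: 1+0-0=1; pred: 16+0-4=12
Step 4: prey: 1+0-0=1; pred: 12+0-3=9
Step 5: prey: 1+0-0=1; pred: 9+0-2=7
Step 6: prey: 1+0-0=1; pred: 7+0-2=5
Step 7: prey: 1+0-0=1; pred: 5+0-1=4
Step 8: prey: 1+0-0=1; pred: 4+0-1=3
Step 9: prey: 1+0-0=1; pred: 3+0-0=3
Steps 10-15: state stable at prey=1, pred=3 (no change)
No extinction within 15 steps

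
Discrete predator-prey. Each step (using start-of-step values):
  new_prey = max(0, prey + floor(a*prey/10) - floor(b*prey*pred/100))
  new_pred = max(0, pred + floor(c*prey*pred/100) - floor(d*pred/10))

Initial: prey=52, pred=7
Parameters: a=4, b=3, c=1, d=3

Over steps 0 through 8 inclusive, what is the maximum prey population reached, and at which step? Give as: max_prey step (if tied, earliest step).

Step 1: prey: 52+20-10=62; pred: 7+3-2=8
Step 2: prey: 62+24-14=72; pred: 8+4-2=10
Step 3: prey: 72+28-21=79; pred: 10+7-3=14
Step 4: prey: 79+31-33=77; pred: 14+11-4=21
Step 5: prey: 77+30-48=59; pred: 21+16-6=31
Step 6: prey: 59+23-54=28; pred: 31+18-9=40
Step 7: prey: 28+11-33=6; pred: 40+11-12=39
Step 8: prey: 6+2-7=1; pred: 39+2-11=30
Max prey = 79 at step 3

Answer: 79 3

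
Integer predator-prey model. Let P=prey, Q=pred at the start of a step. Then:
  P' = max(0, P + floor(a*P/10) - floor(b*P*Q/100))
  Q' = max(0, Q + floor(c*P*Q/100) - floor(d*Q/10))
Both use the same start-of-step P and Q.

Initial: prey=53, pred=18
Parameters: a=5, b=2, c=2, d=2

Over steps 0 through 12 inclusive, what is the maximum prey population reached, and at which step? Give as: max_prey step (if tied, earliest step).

Answer: 60 1

Derivation:
Step 1: prey: 53+26-19=60; pred: 18+19-3=34
Step 2: prey: 60+30-40=50; pred: 34+40-6=68
Step 3: prey: 50+25-68=7; pred: 68+68-13=123
Step 4: prey: 7+3-17=0; pred: 123+17-24=116
Step 5: prey: 0+0-0=0; pred: 116+0-23=93
Step 6: prey: 0+0-0=0; pred: 93+0-18=75
Step 7: prey: 0+0-0=0; pred: 75+0-15=60
Step 8: prey: 0+0-0=0; pred: 60+0-12=48
Step 9: prey: 0+0-0=0; pred: 48+0-9=39
Step 10: prey: 0+0-0=0; pred: 39+0-7=32
Step 11: prey: 0+0-0=0; pred: 32+0-6=26
Step 12: prey: 0+0-0=0; pred: 26+0-5=21
Max prey = 60 at step 1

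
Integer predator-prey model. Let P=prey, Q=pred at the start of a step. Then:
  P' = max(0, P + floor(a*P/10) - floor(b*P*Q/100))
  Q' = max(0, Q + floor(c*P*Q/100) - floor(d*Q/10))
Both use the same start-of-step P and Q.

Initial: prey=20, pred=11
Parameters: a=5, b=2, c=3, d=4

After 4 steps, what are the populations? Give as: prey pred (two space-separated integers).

Answer: 36 48

Derivation:
Step 1: prey: 20+10-4=26; pred: 11+6-4=13
Step 2: prey: 26+13-6=33; pred: 13+10-5=18
Step 3: prey: 33+16-11=38; pred: 18+17-7=28
Step 4: prey: 38+19-21=36; pred: 28+31-11=48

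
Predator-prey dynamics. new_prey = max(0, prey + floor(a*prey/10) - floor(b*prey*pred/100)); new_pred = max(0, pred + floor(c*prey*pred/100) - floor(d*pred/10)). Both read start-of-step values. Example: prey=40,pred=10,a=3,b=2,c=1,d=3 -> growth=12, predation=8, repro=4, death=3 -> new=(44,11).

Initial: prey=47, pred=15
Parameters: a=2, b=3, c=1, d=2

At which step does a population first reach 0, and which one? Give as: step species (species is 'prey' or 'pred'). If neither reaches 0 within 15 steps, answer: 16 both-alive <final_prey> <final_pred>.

Step 1: prey: 47+9-21=35; pred: 15+7-3=19
Step 2: prey: 35+7-19=23; pred: 19+6-3=22
Step 3: prey: 23+4-15=12; pred: 22+5-4=23
Step 4: prey: 12+2-8=6; pred: 23+2-4=21
Step 5: prey: 6+1-3=4; pred: 21+1-4=18
Step 6: prey: 4+0-2=2; pred: 18+0-3=15
Step 7: prey: 2+0-0=2; pred: 15+0-3=12
Step 8: prey: 2+0-0=2; pred: 12+0-2=10
Step 9: prey: 2+0-0=2; pred: 10+0-2=8
Step 10: prey: 2+0-0=2; pred: 8+0-1=7
Step 11: prey: 2+0-0=2; pred: 7+0-1=6
Step 12: prey: 2+0-0=2; pred: 6+0-1=5
Step 13: prey: 2+0-0=2; pred: 5+0-1=4
Step 14: prey: 2+0-0=2; pred: 4+0-0=4
Steps 15-15: state stable at prey=2, pred=4 (no change)
No extinction within 15 steps

Answer: 16 both-alive 2 4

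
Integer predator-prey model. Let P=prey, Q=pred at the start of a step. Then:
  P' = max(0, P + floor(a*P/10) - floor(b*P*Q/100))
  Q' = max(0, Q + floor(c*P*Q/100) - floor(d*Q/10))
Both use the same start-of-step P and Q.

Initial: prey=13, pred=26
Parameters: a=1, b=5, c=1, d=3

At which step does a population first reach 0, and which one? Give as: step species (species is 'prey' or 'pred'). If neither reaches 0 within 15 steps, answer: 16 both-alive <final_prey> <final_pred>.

Step 1: prey: 13+1-16=0; pred: 26+3-7=22
First extinction: prey at step 1

Answer: 1 prey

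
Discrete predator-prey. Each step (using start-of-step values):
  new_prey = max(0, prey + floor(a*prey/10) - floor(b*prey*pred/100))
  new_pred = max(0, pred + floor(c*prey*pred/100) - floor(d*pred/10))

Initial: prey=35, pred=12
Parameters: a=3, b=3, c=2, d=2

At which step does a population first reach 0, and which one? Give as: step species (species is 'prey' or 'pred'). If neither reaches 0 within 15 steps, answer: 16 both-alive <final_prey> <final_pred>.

Answer: 5 prey

Derivation:
Step 1: prey: 35+10-12=33; pred: 12+8-2=18
Step 2: prey: 33+9-17=25; pred: 18+11-3=26
Step 3: prey: 25+7-19=13; pred: 26+13-5=34
Step 4: prey: 13+3-13=3; pred: 34+8-6=36
Step 5: prey: 3+0-3=0; pred: 36+2-7=31
First extinction: prey at step 5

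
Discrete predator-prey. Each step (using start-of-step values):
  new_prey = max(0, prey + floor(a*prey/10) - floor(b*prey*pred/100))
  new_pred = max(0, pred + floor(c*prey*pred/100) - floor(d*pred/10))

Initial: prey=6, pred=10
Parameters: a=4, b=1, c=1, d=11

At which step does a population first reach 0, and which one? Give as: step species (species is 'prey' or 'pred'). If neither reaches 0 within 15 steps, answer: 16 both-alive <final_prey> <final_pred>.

Answer: 1 pred

Derivation:
Step 1: prey: 6+2-0=8; pred: 10+0-11=0
First extinction: pred at step 1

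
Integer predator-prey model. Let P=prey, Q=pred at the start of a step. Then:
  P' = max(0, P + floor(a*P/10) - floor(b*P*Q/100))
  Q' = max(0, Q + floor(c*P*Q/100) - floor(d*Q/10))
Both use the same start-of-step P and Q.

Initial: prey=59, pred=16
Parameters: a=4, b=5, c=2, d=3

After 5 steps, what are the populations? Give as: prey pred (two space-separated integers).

Step 1: prey: 59+23-47=35; pred: 16+18-4=30
Step 2: prey: 35+14-52=0; pred: 30+21-9=42
Step 3: prey: 0+0-0=0; pred: 42+0-12=30
Step 4: prey: 0+0-0=0; pred: 30+0-9=21
Step 5: prey: 0+0-0=0; pred: 21+0-6=15

Answer: 0 15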